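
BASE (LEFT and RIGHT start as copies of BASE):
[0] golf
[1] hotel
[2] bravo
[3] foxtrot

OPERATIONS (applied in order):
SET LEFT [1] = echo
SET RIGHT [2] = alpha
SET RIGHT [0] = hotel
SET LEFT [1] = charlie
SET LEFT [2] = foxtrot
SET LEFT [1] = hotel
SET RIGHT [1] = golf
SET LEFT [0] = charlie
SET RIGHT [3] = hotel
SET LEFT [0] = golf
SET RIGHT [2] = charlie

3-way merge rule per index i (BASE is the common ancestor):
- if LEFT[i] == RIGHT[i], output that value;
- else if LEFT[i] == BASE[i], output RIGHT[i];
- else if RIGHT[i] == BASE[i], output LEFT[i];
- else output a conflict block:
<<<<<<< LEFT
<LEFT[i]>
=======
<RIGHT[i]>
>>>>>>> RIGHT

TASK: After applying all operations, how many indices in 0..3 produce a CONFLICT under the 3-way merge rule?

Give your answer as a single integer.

Answer: 1

Derivation:
Final LEFT:  [golf, hotel, foxtrot, foxtrot]
Final RIGHT: [hotel, golf, charlie, hotel]
i=0: L=golf=BASE, R=hotel -> take RIGHT -> hotel
i=1: L=hotel=BASE, R=golf -> take RIGHT -> golf
i=2: BASE=bravo L=foxtrot R=charlie all differ -> CONFLICT
i=3: L=foxtrot=BASE, R=hotel -> take RIGHT -> hotel
Conflict count: 1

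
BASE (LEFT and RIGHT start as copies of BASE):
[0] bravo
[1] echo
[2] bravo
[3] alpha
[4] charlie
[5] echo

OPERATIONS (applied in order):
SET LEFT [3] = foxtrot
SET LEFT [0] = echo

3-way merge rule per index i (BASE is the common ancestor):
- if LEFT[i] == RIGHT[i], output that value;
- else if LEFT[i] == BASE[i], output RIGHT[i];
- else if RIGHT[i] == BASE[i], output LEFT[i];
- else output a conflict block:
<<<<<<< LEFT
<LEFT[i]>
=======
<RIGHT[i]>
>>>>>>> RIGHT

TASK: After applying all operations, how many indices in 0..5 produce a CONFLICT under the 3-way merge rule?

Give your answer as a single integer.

Answer: 0

Derivation:
Final LEFT:  [echo, echo, bravo, foxtrot, charlie, echo]
Final RIGHT: [bravo, echo, bravo, alpha, charlie, echo]
i=0: L=echo, R=bravo=BASE -> take LEFT -> echo
i=1: L=echo R=echo -> agree -> echo
i=2: L=bravo R=bravo -> agree -> bravo
i=3: L=foxtrot, R=alpha=BASE -> take LEFT -> foxtrot
i=4: L=charlie R=charlie -> agree -> charlie
i=5: L=echo R=echo -> agree -> echo
Conflict count: 0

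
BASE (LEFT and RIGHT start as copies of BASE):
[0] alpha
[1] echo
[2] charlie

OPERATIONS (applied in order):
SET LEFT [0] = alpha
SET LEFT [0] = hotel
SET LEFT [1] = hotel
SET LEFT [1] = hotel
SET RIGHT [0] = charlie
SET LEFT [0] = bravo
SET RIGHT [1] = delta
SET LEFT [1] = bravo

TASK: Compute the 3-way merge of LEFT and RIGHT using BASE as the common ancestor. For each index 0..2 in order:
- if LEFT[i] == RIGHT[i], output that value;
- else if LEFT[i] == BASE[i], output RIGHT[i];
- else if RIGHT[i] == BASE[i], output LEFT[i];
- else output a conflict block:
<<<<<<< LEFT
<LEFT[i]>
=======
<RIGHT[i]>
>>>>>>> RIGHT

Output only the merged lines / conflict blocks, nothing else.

Final LEFT:  [bravo, bravo, charlie]
Final RIGHT: [charlie, delta, charlie]
i=0: BASE=alpha L=bravo R=charlie all differ -> CONFLICT
i=1: BASE=echo L=bravo R=delta all differ -> CONFLICT
i=2: L=charlie R=charlie -> agree -> charlie

Answer: <<<<<<< LEFT
bravo
=======
charlie
>>>>>>> RIGHT
<<<<<<< LEFT
bravo
=======
delta
>>>>>>> RIGHT
charlie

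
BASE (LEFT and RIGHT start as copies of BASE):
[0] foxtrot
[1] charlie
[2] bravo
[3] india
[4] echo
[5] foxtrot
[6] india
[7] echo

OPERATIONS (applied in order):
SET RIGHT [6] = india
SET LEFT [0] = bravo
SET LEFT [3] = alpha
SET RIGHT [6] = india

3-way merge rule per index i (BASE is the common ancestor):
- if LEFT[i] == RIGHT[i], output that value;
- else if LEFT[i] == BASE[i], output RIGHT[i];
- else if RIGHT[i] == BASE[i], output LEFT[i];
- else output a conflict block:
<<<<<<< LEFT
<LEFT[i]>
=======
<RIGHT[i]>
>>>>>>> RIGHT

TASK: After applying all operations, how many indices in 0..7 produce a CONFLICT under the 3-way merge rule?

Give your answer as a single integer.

Answer: 0

Derivation:
Final LEFT:  [bravo, charlie, bravo, alpha, echo, foxtrot, india, echo]
Final RIGHT: [foxtrot, charlie, bravo, india, echo, foxtrot, india, echo]
i=0: L=bravo, R=foxtrot=BASE -> take LEFT -> bravo
i=1: L=charlie R=charlie -> agree -> charlie
i=2: L=bravo R=bravo -> agree -> bravo
i=3: L=alpha, R=india=BASE -> take LEFT -> alpha
i=4: L=echo R=echo -> agree -> echo
i=5: L=foxtrot R=foxtrot -> agree -> foxtrot
i=6: L=india R=india -> agree -> india
i=7: L=echo R=echo -> agree -> echo
Conflict count: 0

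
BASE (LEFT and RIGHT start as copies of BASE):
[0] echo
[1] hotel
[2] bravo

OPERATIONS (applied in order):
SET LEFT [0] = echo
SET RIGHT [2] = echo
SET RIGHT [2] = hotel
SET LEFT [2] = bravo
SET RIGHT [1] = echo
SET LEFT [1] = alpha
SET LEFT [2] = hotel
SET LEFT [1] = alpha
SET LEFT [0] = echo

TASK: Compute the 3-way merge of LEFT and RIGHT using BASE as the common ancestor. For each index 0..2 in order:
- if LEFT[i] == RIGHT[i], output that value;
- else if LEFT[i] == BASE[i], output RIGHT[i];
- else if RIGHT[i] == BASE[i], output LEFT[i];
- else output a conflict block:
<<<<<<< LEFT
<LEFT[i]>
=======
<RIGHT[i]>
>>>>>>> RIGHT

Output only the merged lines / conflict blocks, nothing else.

Final LEFT:  [echo, alpha, hotel]
Final RIGHT: [echo, echo, hotel]
i=0: L=echo R=echo -> agree -> echo
i=1: BASE=hotel L=alpha R=echo all differ -> CONFLICT
i=2: L=hotel R=hotel -> agree -> hotel

Answer: echo
<<<<<<< LEFT
alpha
=======
echo
>>>>>>> RIGHT
hotel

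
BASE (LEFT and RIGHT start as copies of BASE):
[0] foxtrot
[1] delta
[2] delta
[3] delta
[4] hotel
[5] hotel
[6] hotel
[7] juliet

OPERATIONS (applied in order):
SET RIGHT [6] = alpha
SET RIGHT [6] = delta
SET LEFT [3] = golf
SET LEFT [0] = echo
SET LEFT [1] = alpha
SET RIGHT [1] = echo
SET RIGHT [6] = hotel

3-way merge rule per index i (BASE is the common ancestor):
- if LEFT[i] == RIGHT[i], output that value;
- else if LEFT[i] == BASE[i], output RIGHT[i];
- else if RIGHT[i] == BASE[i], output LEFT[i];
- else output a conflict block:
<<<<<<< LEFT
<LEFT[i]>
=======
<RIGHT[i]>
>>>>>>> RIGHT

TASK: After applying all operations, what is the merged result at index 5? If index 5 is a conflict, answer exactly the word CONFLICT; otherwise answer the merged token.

Final LEFT:  [echo, alpha, delta, golf, hotel, hotel, hotel, juliet]
Final RIGHT: [foxtrot, echo, delta, delta, hotel, hotel, hotel, juliet]
i=0: L=echo, R=foxtrot=BASE -> take LEFT -> echo
i=1: BASE=delta L=alpha R=echo all differ -> CONFLICT
i=2: L=delta R=delta -> agree -> delta
i=3: L=golf, R=delta=BASE -> take LEFT -> golf
i=4: L=hotel R=hotel -> agree -> hotel
i=5: L=hotel R=hotel -> agree -> hotel
i=6: L=hotel R=hotel -> agree -> hotel
i=7: L=juliet R=juliet -> agree -> juliet
Index 5 -> hotel

Answer: hotel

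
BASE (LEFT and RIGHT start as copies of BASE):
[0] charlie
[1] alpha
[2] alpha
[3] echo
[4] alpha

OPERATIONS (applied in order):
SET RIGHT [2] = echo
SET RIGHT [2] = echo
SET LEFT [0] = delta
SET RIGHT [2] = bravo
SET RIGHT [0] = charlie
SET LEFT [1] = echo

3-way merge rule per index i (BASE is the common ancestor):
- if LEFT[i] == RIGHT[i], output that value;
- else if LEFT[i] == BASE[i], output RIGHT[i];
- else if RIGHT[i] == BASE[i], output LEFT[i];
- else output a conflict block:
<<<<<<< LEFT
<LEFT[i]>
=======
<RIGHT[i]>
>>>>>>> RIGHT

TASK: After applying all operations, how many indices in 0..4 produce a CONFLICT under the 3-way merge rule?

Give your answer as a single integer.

Answer: 0

Derivation:
Final LEFT:  [delta, echo, alpha, echo, alpha]
Final RIGHT: [charlie, alpha, bravo, echo, alpha]
i=0: L=delta, R=charlie=BASE -> take LEFT -> delta
i=1: L=echo, R=alpha=BASE -> take LEFT -> echo
i=2: L=alpha=BASE, R=bravo -> take RIGHT -> bravo
i=3: L=echo R=echo -> agree -> echo
i=4: L=alpha R=alpha -> agree -> alpha
Conflict count: 0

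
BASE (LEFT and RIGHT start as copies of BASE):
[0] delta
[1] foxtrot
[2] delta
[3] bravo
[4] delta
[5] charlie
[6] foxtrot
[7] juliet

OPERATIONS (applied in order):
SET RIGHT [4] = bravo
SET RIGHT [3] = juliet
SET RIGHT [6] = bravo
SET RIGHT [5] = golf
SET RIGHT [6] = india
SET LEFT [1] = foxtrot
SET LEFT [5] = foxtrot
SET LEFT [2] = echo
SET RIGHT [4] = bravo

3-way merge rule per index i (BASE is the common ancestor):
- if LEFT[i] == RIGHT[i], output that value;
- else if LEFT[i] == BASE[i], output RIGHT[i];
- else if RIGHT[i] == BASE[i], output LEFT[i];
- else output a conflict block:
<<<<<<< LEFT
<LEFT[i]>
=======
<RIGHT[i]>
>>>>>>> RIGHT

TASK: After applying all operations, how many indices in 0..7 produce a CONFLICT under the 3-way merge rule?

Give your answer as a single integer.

Final LEFT:  [delta, foxtrot, echo, bravo, delta, foxtrot, foxtrot, juliet]
Final RIGHT: [delta, foxtrot, delta, juliet, bravo, golf, india, juliet]
i=0: L=delta R=delta -> agree -> delta
i=1: L=foxtrot R=foxtrot -> agree -> foxtrot
i=2: L=echo, R=delta=BASE -> take LEFT -> echo
i=3: L=bravo=BASE, R=juliet -> take RIGHT -> juliet
i=4: L=delta=BASE, R=bravo -> take RIGHT -> bravo
i=5: BASE=charlie L=foxtrot R=golf all differ -> CONFLICT
i=6: L=foxtrot=BASE, R=india -> take RIGHT -> india
i=7: L=juliet R=juliet -> agree -> juliet
Conflict count: 1

Answer: 1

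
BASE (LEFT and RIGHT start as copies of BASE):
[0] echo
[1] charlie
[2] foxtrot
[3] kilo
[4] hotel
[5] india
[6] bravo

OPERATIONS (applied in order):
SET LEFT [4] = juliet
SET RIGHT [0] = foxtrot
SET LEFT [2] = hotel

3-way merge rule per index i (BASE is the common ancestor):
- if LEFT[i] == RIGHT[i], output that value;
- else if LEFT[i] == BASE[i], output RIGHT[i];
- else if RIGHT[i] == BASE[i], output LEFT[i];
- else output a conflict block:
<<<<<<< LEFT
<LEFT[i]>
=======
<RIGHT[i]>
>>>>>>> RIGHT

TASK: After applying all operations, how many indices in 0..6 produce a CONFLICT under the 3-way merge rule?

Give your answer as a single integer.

Answer: 0

Derivation:
Final LEFT:  [echo, charlie, hotel, kilo, juliet, india, bravo]
Final RIGHT: [foxtrot, charlie, foxtrot, kilo, hotel, india, bravo]
i=0: L=echo=BASE, R=foxtrot -> take RIGHT -> foxtrot
i=1: L=charlie R=charlie -> agree -> charlie
i=2: L=hotel, R=foxtrot=BASE -> take LEFT -> hotel
i=3: L=kilo R=kilo -> agree -> kilo
i=4: L=juliet, R=hotel=BASE -> take LEFT -> juliet
i=5: L=india R=india -> agree -> india
i=6: L=bravo R=bravo -> agree -> bravo
Conflict count: 0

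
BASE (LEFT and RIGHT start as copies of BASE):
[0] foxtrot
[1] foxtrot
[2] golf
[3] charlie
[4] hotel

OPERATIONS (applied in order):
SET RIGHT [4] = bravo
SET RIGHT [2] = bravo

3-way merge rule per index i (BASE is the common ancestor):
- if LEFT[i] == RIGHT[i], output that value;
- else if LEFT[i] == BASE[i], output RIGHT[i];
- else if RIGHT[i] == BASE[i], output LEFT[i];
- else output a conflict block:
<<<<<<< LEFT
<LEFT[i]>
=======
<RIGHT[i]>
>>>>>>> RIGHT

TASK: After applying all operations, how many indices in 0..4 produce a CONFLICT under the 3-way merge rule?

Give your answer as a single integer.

Answer: 0

Derivation:
Final LEFT:  [foxtrot, foxtrot, golf, charlie, hotel]
Final RIGHT: [foxtrot, foxtrot, bravo, charlie, bravo]
i=0: L=foxtrot R=foxtrot -> agree -> foxtrot
i=1: L=foxtrot R=foxtrot -> agree -> foxtrot
i=2: L=golf=BASE, R=bravo -> take RIGHT -> bravo
i=3: L=charlie R=charlie -> agree -> charlie
i=4: L=hotel=BASE, R=bravo -> take RIGHT -> bravo
Conflict count: 0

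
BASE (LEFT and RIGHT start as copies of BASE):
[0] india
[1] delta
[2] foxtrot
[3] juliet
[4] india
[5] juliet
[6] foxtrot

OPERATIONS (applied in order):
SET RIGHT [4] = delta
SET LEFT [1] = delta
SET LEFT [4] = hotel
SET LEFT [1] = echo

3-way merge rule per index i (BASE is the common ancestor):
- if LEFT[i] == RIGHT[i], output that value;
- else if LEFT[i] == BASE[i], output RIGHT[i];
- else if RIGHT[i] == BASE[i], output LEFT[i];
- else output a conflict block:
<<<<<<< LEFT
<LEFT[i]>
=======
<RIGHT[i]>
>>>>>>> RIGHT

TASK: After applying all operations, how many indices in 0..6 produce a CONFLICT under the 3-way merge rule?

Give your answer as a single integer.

Final LEFT:  [india, echo, foxtrot, juliet, hotel, juliet, foxtrot]
Final RIGHT: [india, delta, foxtrot, juliet, delta, juliet, foxtrot]
i=0: L=india R=india -> agree -> india
i=1: L=echo, R=delta=BASE -> take LEFT -> echo
i=2: L=foxtrot R=foxtrot -> agree -> foxtrot
i=3: L=juliet R=juliet -> agree -> juliet
i=4: BASE=india L=hotel R=delta all differ -> CONFLICT
i=5: L=juliet R=juliet -> agree -> juliet
i=6: L=foxtrot R=foxtrot -> agree -> foxtrot
Conflict count: 1

Answer: 1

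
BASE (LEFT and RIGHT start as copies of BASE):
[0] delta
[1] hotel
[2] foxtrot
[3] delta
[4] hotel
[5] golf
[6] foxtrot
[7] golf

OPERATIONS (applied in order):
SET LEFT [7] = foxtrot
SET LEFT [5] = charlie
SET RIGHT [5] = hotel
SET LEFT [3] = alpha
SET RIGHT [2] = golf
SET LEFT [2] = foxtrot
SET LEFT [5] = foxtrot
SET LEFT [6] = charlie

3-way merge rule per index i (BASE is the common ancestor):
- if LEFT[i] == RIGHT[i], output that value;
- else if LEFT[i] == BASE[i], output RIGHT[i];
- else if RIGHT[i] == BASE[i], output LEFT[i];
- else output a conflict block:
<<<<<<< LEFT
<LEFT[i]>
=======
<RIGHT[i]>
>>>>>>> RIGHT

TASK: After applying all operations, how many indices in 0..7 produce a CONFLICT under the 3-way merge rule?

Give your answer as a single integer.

Final LEFT:  [delta, hotel, foxtrot, alpha, hotel, foxtrot, charlie, foxtrot]
Final RIGHT: [delta, hotel, golf, delta, hotel, hotel, foxtrot, golf]
i=0: L=delta R=delta -> agree -> delta
i=1: L=hotel R=hotel -> agree -> hotel
i=2: L=foxtrot=BASE, R=golf -> take RIGHT -> golf
i=3: L=alpha, R=delta=BASE -> take LEFT -> alpha
i=4: L=hotel R=hotel -> agree -> hotel
i=5: BASE=golf L=foxtrot R=hotel all differ -> CONFLICT
i=6: L=charlie, R=foxtrot=BASE -> take LEFT -> charlie
i=7: L=foxtrot, R=golf=BASE -> take LEFT -> foxtrot
Conflict count: 1

Answer: 1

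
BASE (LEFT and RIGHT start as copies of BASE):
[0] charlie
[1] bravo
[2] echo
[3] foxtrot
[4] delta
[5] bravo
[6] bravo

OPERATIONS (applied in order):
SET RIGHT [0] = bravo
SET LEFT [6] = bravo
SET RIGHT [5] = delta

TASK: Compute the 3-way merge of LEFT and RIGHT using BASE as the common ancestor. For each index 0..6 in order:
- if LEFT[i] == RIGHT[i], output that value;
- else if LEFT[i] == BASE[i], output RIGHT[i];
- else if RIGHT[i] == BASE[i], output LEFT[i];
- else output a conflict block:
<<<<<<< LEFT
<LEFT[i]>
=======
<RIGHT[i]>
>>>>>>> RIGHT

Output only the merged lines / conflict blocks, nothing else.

Final LEFT:  [charlie, bravo, echo, foxtrot, delta, bravo, bravo]
Final RIGHT: [bravo, bravo, echo, foxtrot, delta, delta, bravo]
i=0: L=charlie=BASE, R=bravo -> take RIGHT -> bravo
i=1: L=bravo R=bravo -> agree -> bravo
i=2: L=echo R=echo -> agree -> echo
i=3: L=foxtrot R=foxtrot -> agree -> foxtrot
i=4: L=delta R=delta -> agree -> delta
i=5: L=bravo=BASE, R=delta -> take RIGHT -> delta
i=6: L=bravo R=bravo -> agree -> bravo

Answer: bravo
bravo
echo
foxtrot
delta
delta
bravo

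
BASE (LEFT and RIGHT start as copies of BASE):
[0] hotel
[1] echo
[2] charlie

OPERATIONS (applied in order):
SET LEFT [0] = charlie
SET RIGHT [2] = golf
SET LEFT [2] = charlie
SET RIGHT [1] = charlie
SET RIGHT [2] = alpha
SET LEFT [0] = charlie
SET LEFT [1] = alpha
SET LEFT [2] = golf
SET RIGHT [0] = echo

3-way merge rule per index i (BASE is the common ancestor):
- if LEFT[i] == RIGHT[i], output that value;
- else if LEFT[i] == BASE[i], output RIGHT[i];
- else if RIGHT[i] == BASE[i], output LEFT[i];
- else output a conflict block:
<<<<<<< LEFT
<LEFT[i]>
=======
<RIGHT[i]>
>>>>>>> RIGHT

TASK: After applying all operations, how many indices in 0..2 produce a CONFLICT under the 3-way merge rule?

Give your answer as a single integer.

Answer: 3

Derivation:
Final LEFT:  [charlie, alpha, golf]
Final RIGHT: [echo, charlie, alpha]
i=0: BASE=hotel L=charlie R=echo all differ -> CONFLICT
i=1: BASE=echo L=alpha R=charlie all differ -> CONFLICT
i=2: BASE=charlie L=golf R=alpha all differ -> CONFLICT
Conflict count: 3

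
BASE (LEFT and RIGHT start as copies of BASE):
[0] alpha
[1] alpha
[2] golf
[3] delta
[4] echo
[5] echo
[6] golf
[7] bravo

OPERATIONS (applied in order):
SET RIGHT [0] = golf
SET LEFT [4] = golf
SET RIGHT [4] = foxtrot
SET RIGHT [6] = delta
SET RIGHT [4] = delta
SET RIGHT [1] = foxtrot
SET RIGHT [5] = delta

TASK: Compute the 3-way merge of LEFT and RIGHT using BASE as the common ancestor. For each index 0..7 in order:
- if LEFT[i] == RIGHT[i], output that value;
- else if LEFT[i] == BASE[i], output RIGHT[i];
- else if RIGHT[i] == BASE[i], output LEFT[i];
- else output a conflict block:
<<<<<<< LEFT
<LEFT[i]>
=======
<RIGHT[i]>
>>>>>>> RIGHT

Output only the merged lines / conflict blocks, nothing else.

Final LEFT:  [alpha, alpha, golf, delta, golf, echo, golf, bravo]
Final RIGHT: [golf, foxtrot, golf, delta, delta, delta, delta, bravo]
i=0: L=alpha=BASE, R=golf -> take RIGHT -> golf
i=1: L=alpha=BASE, R=foxtrot -> take RIGHT -> foxtrot
i=2: L=golf R=golf -> agree -> golf
i=3: L=delta R=delta -> agree -> delta
i=4: BASE=echo L=golf R=delta all differ -> CONFLICT
i=5: L=echo=BASE, R=delta -> take RIGHT -> delta
i=6: L=golf=BASE, R=delta -> take RIGHT -> delta
i=7: L=bravo R=bravo -> agree -> bravo

Answer: golf
foxtrot
golf
delta
<<<<<<< LEFT
golf
=======
delta
>>>>>>> RIGHT
delta
delta
bravo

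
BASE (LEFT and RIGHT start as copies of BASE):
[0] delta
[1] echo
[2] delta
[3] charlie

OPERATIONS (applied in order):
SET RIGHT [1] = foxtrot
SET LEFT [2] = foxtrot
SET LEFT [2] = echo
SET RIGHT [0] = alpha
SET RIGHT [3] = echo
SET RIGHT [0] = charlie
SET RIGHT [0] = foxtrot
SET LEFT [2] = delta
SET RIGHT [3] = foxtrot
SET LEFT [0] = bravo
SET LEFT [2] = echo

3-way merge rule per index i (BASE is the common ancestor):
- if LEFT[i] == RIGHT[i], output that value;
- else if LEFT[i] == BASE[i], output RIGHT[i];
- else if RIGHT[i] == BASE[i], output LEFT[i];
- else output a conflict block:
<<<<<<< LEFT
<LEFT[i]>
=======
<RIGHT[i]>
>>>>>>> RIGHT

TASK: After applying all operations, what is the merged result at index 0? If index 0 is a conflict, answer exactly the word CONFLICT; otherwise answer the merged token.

Final LEFT:  [bravo, echo, echo, charlie]
Final RIGHT: [foxtrot, foxtrot, delta, foxtrot]
i=0: BASE=delta L=bravo R=foxtrot all differ -> CONFLICT
i=1: L=echo=BASE, R=foxtrot -> take RIGHT -> foxtrot
i=2: L=echo, R=delta=BASE -> take LEFT -> echo
i=3: L=charlie=BASE, R=foxtrot -> take RIGHT -> foxtrot
Index 0 -> CONFLICT

Answer: CONFLICT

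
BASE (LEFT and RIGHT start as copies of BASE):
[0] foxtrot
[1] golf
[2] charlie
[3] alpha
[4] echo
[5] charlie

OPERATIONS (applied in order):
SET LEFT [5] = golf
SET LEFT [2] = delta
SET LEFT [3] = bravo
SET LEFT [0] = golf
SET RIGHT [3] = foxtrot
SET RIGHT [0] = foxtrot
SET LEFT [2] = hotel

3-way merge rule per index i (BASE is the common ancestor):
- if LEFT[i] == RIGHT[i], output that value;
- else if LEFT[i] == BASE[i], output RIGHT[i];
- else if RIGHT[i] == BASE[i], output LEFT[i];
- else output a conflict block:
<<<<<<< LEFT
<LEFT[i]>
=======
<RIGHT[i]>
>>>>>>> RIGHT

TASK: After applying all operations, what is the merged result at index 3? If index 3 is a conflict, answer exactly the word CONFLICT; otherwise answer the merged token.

Answer: CONFLICT

Derivation:
Final LEFT:  [golf, golf, hotel, bravo, echo, golf]
Final RIGHT: [foxtrot, golf, charlie, foxtrot, echo, charlie]
i=0: L=golf, R=foxtrot=BASE -> take LEFT -> golf
i=1: L=golf R=golf -> agree -> golf
i=2: L=hotel, R=charlie=BASE -> take LEFT -> hotel
i=3: BASE=alpha L=bravo R=foxtrot all differ -> CONFLICT
i=4: L=echo R=echo -> agree -> echo
i=5: L=golf, R=charlie=BASE -> take LEFT -> golf
Index 3 -> CONFLICT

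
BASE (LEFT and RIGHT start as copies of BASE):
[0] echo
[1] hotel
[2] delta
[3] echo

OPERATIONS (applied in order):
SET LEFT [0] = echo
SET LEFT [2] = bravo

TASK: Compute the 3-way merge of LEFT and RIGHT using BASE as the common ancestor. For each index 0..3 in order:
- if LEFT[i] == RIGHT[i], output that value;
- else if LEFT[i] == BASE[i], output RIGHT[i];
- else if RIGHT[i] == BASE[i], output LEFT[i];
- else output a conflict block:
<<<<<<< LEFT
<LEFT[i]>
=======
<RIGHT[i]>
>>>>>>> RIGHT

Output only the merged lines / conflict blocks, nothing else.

Final LEFT:  [echo, hotel, bravo, echo]
Final RIGHT: [echo, hotel, delta, echo]
i=0: L=echo R=echo -> agree -> echo
i=1: L=hotel R=hotel -> agree -> hotel
i=2: L=bravo, R=delta=BASE -> take LEFT -> bravo
i=3: L=echo R=echo -> agree -> echo

Answer: echo
hotel
bravo
echo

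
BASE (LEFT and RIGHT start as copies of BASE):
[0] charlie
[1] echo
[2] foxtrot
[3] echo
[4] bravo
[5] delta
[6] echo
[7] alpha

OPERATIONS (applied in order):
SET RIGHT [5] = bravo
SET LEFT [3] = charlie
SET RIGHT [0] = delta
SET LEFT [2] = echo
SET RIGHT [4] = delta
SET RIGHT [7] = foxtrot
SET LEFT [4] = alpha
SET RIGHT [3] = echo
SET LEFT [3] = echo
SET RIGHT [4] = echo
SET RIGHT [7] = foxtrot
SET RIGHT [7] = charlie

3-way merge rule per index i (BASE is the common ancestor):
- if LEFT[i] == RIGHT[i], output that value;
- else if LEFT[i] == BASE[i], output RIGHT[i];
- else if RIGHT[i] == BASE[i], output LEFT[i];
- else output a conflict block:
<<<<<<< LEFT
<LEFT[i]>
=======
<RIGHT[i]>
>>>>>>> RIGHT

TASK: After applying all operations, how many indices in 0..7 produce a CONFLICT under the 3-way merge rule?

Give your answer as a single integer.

Final LEFT:  [charlie, echo, echo, echo, alpha, delta, echo, alpha]
Final RIGHT: [delta, echo, foxtrot, echo, echo, bravo, echo, charlie]
i=0: L=charlie=BASE, R=delta -> take RIGHT -> delta
i=1: L=echo R=echo -> agree -> echo
i=2: L=echo, R=foxtrot=BASE -> take LEFT -> echo
i=3: L=echo R=echo -> agree -> echo
i=4: BASE=bravo L=alpha R=echo all differ -> CONFLICT
i=5: L=delta=BASE, R=bravo -> take RIGHT -> bravo
i=6: L=echo R=echo -> agree -> echo
i=7: L=alpha=BASE, R=charlie -> take RIGHT -> charlie
Conflict count: 1

Answer: 1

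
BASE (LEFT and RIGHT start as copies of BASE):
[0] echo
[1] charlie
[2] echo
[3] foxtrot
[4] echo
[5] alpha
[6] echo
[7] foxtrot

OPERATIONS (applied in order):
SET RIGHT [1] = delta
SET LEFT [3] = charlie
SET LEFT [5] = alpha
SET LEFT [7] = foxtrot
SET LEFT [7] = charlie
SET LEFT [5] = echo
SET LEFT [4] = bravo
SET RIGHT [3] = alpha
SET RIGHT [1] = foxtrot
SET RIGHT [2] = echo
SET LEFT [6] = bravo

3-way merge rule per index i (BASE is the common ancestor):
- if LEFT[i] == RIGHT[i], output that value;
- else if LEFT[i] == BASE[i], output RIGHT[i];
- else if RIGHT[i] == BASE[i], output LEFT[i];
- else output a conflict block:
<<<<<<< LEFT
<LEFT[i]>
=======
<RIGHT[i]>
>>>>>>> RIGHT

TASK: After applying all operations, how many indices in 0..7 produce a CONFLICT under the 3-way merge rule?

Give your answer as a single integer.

Final LEFT:  [echo, charlie, echo, charlie, bravo, echo, bravo, charlie]
Final RIGHT: [echo, foxtrot, echo, alpha, echo, alpha, echo, foxtrot]
i=0: L=echo R=echo -> agree -> echo
i=1: L=charlie=BASE, R=foxtrot -> take RIGHT -> foxtrot
i=2: L=echo R=echo -> agree -> echo
i=3: BASE=foxtrot L=charlie R=alpha all differ -> CONFLICT
i=4: L=bravo, R=echo=BASE -> take LEFT -> bravo
i=5: L=echo, R=alpha=BASE -> take LEFT -> echo
i=6: L=bravo, R=echo=BASE -> take LEFT -> bravo
i=7: L=charlie, R=foxtrot=BASE -> take LEFT -> charlie
Conflict count: 1

Answer: 1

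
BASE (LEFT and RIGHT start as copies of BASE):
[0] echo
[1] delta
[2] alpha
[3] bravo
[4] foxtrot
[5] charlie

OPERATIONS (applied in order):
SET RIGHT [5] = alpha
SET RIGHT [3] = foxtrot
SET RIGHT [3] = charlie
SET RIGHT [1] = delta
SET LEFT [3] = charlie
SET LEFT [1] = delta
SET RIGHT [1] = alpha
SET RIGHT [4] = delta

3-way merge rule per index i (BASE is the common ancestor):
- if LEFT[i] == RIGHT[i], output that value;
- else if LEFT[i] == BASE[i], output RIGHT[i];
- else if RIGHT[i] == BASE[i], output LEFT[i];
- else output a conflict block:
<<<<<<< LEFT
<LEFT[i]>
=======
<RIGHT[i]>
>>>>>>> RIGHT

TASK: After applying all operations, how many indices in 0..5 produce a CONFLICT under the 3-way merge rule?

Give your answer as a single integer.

Answer: 0

Derivation:
Final LEFT:  [echo, delta, alpha, charlie, foxtrot, charlie]
Final RIGHT: [echo, alpha, alpha, charlie, delta, alpha]
i=0: L=echo R=echo -> agree -> echo
i=1: L=delta=BASE, R=alpha -> take RIGHT -> alpha
i=2: L=alpha R=alpha -> agree -> alpha
i=3: L=charlie R=charlie -> agree -> charlie
i=4: L=foxtrot=BASE, R=delta -> take RIGHT -> delta
i=5: L=charlie=BASE, R=alpha -> take RIGHT -> alpha
Conflict count: 0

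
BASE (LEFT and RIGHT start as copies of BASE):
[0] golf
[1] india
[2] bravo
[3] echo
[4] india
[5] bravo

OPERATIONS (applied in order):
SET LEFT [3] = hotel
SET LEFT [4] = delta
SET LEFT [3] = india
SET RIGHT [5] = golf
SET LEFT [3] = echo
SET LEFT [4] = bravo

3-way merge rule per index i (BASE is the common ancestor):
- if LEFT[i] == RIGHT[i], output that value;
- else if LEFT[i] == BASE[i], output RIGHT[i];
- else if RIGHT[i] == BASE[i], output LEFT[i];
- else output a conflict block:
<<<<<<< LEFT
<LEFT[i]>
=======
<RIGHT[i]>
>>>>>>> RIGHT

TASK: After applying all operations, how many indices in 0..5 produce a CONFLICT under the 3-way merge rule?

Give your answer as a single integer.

Final LEFT:  [golf, india, bravo, echo, bravo, bravo]
Final RIGHT: [golf, india, bravo, echo, india, golf]
i=0: L=golf R=golf -> agree -> golf
i=1: L=india R=india -> agree -> india
i=2: L=bravo R=bravo -> agree -> bravo
i=3: L=echo R=echo -> agree -> echo
i=4: L=bravo, R=india=BASE -> take LEFT -> bravo
i=5: L=bravo=BASE, R=golf -> take RIGHT -> golf
Conflict count: 0

Answer: 0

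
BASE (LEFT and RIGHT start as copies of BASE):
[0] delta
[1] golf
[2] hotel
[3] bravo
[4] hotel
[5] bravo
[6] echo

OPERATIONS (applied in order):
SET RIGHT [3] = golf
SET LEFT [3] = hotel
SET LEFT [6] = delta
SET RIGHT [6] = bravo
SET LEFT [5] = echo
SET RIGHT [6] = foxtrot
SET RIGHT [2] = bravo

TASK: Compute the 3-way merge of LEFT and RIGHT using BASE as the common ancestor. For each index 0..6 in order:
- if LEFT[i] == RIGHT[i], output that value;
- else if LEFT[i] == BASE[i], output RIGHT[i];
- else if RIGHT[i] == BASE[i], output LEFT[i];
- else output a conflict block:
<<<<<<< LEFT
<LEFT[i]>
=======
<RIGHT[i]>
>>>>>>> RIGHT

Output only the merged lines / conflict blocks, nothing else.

Answer: delta
golf
bravo
<<<<<<< LEFT
hotel
=======
golf
>>>>>>> RIGHT
hotel
echo
<<<<<<< LEFT
delta
=======
foxtrot
>>>>>>> RIGHT

Derivation:
Final LEFT:  [delta, golf, hotel, hotel, hotel, echo, delta]
Final RIGHT: [delta, golf, bravo, golf, hotel, bravo, foxtrot]
i=0: L=delta R=delta -> agree -> delta
i=1: L=golf R=golf -> agree -> golf
i=2: L=hotel=BASE, R=bravo -> take RIGHT -> bravo
i=3: BASE=bravo L=hotel R=golf all differ -> CONFLICT
i=4: L=hotel R=hotel -> agree -> hotel
i=5: L=echo, R=bravo=BASE -> take LEFT -> echo
i=6: BASE=echo L=delta R=foxtrot all differ -> CONFLICT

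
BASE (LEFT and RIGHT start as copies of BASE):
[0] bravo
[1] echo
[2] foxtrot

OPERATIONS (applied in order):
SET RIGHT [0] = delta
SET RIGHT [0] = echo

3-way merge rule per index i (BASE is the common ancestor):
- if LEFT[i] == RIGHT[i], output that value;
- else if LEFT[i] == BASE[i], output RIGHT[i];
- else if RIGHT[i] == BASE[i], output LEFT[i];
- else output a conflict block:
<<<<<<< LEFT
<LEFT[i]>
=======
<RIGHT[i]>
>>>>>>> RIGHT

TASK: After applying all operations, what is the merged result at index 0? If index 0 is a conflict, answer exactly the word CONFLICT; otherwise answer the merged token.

Final LEFT:  [bravo, echo, foxtrot]
Final RIGHT: [echo, echo, foxtrot]
i=0: L=bravo=BASE, R=echo -> take RIGHT -> echo
i=1: L=echo R=echo -> agree -> echo
i=2: L=foxtrot R=foxtrot -> agree -> foxtrot
Index 0 -> echo

Answer: echo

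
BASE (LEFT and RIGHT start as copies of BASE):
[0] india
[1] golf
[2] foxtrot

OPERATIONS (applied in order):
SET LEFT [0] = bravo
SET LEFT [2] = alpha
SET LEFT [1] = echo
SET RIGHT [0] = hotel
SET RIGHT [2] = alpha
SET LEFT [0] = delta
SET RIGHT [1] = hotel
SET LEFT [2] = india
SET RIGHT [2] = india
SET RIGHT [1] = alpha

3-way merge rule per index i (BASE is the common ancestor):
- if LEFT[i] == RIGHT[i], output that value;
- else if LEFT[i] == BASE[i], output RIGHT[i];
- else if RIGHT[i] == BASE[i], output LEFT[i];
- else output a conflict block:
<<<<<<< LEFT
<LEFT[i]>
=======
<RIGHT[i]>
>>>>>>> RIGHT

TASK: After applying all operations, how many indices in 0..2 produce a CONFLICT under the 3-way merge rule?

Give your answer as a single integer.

Final LEFT:  [delta, echo, india]
Final RIGHT: [hotel, alpha, india]
i=0: BASE=india L=delta R=hotel all differ -> CONFLICT
i=1: BASE=golf L=echo R=alpha all differ -> CONFLICT
i=2: L=india R=india -> agree -> india
Conflict count: 2

Answer: 2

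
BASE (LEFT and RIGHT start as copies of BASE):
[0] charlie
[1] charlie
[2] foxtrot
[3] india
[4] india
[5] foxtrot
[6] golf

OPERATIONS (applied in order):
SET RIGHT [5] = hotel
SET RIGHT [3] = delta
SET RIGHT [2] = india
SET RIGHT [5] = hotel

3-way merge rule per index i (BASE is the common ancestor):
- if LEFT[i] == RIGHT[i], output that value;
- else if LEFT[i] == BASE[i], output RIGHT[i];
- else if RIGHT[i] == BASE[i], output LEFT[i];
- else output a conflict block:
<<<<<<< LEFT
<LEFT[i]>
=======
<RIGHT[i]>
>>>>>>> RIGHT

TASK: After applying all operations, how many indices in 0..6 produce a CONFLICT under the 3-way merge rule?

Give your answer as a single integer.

Final LEFT:  [charlie, charlie, foxtrot, india, india, foxtrot, golf]
Final RIGHT: [charlie, charlie, india, delta, india, hotel, golf]
i=0: L=charlie R=charlie -> agree -> charlie
i=1: L=charlie R=charlie -> agree -> charlie
i=2: L=foxtrot=BASE, R=india -> take RIGHT -> india
i=3: L=india=BASE, R=delta -> take RIGHT -> delta
i=4: L=india R=india -> agree -> india
i=5: L=foxtrot=BASE, R=hotel -> take RIGHT -> hotel
i=6: L=golf R=golf -> agree -> golf
Conflict count: 0

Answer: 0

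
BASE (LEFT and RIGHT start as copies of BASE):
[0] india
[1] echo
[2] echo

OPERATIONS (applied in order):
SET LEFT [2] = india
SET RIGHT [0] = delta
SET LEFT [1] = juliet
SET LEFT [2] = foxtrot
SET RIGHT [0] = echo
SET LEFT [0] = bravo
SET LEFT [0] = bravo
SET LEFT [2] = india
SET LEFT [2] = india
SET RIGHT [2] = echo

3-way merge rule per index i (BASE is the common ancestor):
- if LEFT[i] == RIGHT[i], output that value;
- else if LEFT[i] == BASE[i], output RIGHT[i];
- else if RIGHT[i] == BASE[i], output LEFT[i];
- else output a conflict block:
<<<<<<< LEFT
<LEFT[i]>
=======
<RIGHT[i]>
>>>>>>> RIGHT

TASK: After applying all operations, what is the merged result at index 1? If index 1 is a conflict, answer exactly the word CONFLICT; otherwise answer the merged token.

Final LEFT:  [bravo, juliet, india]
Final RIGHT: [echo, echo, echo]
i=0: BASE=india L=bravo R=echo all differ -> CONFLICT
i=1: L=juliet, R=echo=BASE -> take LEFT -> juliet
i=2: L=india, R=echo=BASE -> take LEFT -> india
Index 1 -> juliet

Answer: juliet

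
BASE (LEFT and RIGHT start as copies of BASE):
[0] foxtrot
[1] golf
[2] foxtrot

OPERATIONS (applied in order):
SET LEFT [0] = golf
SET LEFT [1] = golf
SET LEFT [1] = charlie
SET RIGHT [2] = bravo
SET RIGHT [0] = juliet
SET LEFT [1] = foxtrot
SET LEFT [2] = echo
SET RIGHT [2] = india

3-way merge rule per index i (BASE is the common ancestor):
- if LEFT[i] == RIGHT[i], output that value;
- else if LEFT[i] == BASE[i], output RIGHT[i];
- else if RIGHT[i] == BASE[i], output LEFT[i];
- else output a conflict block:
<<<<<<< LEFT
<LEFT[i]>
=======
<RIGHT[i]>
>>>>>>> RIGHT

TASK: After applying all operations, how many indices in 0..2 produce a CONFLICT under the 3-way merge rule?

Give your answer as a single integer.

Final LEFT:  [golf, foxtrot, echo]
Final RIGHT: [juliet, golf, india]
i=0: BASE=foxtrot L=golf R=juliet all differ -> CONFLICT
i=1: L=foxtrot, R=golf=BASE -> take LEFT -> foxtrot
i=2: BASE=foxtrot L=echo R=india all differ -> CONFLICT
Conflict count: 2

Answer: 2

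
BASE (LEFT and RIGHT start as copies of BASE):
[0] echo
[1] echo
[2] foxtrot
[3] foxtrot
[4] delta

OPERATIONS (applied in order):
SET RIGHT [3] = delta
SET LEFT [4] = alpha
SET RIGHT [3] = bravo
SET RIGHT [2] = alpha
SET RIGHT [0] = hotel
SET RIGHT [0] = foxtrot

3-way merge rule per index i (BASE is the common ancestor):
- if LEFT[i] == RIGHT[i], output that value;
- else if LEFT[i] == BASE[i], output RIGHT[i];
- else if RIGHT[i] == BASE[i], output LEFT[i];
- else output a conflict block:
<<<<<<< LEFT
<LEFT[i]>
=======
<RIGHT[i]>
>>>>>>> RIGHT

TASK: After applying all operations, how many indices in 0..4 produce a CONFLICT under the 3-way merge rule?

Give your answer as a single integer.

Answer: 0

Derivation:
Final LEFT:  [echo, echo, foxtrot, foxtrot, alpha]
Final RIGHT: [foxtrot, echo, alpha, bravo, delta]
i=0: L=echo=BASE, R=foxtrot -> take RIGHT -> foxtrot
i=1: L=echo R=echo -> agree -> echo
i=2: L=foxtrot=BASE, R=alpha -> take RIGHT -> alpha
i=3: L=foxtrot=BASE, R=bravo -> take RIGHT -> bravo
i=4: L=alpha, R=delta=BASE -> take LEFT -> alpha
Conflict count: 0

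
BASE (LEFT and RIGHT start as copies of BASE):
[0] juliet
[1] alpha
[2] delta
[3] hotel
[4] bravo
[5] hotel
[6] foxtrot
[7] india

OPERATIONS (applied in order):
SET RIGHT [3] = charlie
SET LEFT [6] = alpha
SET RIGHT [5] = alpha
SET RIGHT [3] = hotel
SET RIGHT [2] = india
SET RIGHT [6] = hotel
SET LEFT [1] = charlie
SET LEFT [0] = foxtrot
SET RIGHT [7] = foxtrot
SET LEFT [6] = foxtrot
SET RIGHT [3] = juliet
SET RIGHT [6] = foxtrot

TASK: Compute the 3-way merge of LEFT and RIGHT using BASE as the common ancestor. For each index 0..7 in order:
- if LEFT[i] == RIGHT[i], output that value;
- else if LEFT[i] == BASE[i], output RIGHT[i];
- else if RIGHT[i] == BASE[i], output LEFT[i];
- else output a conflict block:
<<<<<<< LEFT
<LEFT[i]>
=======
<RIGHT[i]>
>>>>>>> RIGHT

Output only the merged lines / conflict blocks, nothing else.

Answer: foxtrot
charlie
india
juliet
bravo
alpha
foxtrot
foxtrot

Derivation:
Final LEFT:  [foxtrot, charlie, delta, hotel, bravo, hotel, foxtrot, india]
Final RIGHT: [juliet, alpha, india, juliet, bravo, alpha, foxtrot, foxtrot]
i=0: L=foxtrot, R=juliet=BASE -> take LEFT -> foxtrot
i=1: L=charlie, R=alpha=BASE -> take LEFT -> charlie
i=2: L=delta=BASE, R=india -> take RIGHT -> india
i=3: L=hotel=BASE, R=juliet -> take RIGHT -> juliet
i=4: L=bravo R=bravo -> agree -> bravo
i=5: L=hotel=BASE, R=alpha -> take RIGHT -> alpha
i=6: L=foxtrot R=foxtrot -> agree -> foxtrot
i=7: L=india=BASE, R=foxtrot -> take RIGHT -> foxtrot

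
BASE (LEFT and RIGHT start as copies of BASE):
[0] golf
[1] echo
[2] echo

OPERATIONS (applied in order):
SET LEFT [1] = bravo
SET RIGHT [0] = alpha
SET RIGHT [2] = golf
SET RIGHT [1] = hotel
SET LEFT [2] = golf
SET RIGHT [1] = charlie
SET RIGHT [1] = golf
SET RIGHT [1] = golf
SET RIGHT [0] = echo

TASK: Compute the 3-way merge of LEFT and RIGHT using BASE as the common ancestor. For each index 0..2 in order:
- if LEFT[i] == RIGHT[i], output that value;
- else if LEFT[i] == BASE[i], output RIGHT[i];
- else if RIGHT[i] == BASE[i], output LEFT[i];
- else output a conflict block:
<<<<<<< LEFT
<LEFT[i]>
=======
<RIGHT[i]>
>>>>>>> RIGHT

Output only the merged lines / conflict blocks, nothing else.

Final LEFT:  [golf, bravo, golf]
Final RIGHT: [echo, golf, golf]
i=0: L=golf=BASE, R=echo -> take RIGHT -> echo
i=1: BASE=echo L=bravo R=golf all differ -> CONFLICT
i=2: L=golf R=golf -> agree -> golf

Answer: echo
<<<<<<< LEFT
bravo
=======
golf
>>>>>>> RIGHT
golf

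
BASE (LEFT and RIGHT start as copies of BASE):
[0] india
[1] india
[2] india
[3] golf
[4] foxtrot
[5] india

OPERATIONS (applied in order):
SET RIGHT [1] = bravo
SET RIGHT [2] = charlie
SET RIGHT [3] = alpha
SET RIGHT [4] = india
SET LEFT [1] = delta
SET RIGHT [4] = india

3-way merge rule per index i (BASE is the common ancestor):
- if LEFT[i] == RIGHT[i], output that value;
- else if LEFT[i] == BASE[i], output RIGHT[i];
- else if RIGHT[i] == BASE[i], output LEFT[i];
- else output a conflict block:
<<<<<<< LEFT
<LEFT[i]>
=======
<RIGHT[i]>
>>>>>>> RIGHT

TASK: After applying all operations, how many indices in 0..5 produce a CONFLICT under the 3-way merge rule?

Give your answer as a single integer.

Final LEFT:  [india, delta, india, golf, foxtrot, india]
Final RIGHT: [india, bravo, charlie, alpha, india, india]
i=0: L=india R=india -> agree -> india
i=1: BASE=india L=delta R=bravo all differ -> CONFLICT
i=2: L=india=BASE, R=charlie -> take RIGHT -> charlie
i=3: L=golf=BASE, R=alpha -> take RIGHT -> alpha
i=4: L=foxtrot=BASE, R=india -> take RIGHT -> india
i=5: L=india R=india -> agree -> india
Conflict count: 1

Answer: 1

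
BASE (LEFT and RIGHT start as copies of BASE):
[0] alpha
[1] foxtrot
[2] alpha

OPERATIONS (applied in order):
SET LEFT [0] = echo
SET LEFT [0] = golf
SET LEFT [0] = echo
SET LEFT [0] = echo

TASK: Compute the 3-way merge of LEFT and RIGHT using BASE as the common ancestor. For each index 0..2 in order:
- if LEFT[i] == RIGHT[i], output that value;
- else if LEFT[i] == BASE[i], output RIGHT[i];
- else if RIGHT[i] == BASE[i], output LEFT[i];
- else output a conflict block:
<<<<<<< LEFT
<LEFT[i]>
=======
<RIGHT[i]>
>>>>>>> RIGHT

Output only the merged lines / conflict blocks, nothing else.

Final LEFT:  [echo, foxtrot, alpha]
Final RIGHT: [alpha, foxtrot, alpha]
i=0: L=echo, R=alpha=BASE -> take LEFT -> echo
i=1: L=foxtrot R=foxtrot -> agree -> foxtrot
i=2: L=alpha R=alpha -> agree -> alpha

Answer: echo
foxtrot
alpha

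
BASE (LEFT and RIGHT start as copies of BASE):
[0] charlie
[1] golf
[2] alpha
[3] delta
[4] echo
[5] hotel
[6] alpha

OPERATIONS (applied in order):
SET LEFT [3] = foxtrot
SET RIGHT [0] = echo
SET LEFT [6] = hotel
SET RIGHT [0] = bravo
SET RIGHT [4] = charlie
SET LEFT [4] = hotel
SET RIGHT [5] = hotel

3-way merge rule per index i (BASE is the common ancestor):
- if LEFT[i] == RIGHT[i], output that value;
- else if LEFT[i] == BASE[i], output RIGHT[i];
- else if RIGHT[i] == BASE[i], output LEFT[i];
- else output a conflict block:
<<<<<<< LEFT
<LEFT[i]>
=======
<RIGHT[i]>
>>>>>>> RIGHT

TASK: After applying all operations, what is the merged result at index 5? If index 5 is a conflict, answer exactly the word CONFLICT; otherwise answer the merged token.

Final LEFT:  [charlie, golf, alpha, foxtrot, hotel, hotel, hotel]
Final RIGHT: [bravo, golf, alpha, delta, charlie, hotel, alpha]
i=0: L=charlie=BASE, R=bravo -> take RIGHT -> bravo
i=1: L=golf R=golf -> agree -> golf
i=2: L=alpha R=alpha -> agree -> alpha
i=3: L=foxtrot, R=delta=BASE -> take LEFT -> foxtrot
i=4: BASE=echo L=hotel R=charlie all differ -> CONFLICT
i=5: L=hotel R=hotel -> agree -> hotel
i=6: L=hotel, R=alpha=BASE -> take LEFT -> hotel
Index 5 -> hotel

Answer: hotel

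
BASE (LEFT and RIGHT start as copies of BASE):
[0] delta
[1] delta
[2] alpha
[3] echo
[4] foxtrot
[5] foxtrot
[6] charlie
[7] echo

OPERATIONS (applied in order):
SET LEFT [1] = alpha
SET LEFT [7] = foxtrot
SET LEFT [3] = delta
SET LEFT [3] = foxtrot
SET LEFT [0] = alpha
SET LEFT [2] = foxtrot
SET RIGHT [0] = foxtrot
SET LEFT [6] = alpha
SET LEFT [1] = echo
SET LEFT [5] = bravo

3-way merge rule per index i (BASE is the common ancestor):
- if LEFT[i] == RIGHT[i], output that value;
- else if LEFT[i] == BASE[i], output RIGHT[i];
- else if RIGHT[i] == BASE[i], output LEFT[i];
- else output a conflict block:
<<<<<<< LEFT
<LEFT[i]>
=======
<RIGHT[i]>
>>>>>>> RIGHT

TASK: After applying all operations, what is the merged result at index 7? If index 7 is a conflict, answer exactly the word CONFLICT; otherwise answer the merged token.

Final LEFT:  [alpha, echo, foxtrot, foxtrot, foxtrot, bravo, alpha, foxtrot]
Final RIGHT: [foxtrot, delta, alpha, echo, foxtrot, foxtrot, charlie, echo]
i=0: BASE=delta L=alpha R=foxtrot all differ -> CONFLICT
i=1: L=echo, R=delta=BASE -> take LEFT -> echo
i=2: L=foxtrot, R=alpha=BASE -> take LEFT -> foxtrot
i=3: L=foxtrot, R=echo=BASE -> take LEFT -> foxtrot
i=4: L=foxtrot R=foxtrot -> agree -> foxtrot
i=5: L=bravo, R=foxtrot=BASE -> take LEFT -> bravo
i=6: L=alpha, R=charlie=BASE -> take LEFT -> alpha
i=7: L=foxtrot, R=echo=BASE -> take LEFT -> foxtrot
Index 7 -> foxtrot

Answer: foxtrot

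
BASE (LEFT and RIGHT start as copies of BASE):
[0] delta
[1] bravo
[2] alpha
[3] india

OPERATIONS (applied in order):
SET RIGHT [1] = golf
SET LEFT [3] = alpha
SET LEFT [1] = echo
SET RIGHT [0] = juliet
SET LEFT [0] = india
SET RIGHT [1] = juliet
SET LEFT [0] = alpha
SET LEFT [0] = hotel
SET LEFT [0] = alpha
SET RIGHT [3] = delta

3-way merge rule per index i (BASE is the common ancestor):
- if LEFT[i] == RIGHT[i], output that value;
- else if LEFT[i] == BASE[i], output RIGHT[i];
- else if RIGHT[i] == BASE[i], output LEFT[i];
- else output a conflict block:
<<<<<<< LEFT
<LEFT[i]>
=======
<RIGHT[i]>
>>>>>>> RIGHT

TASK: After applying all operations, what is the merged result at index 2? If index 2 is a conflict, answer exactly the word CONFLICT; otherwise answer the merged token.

Final LEFT:  [alpha, echo, alpha, alpha]
Final RIGHT: [juliet, juliet, alpha, delta]
i=0: BASE=delta L=alpha R=juliet all differ -> CONFLICT
i=1: BASE=bravo L=echo R=juliet all differ -> CONFLICT
i=2: L=alpha R=alpha -> agree -> alpha
i=3: BASE=india L=alpha R=delta all differ -> CONFLICT
Index 2 -> alpha

Answer: alpha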